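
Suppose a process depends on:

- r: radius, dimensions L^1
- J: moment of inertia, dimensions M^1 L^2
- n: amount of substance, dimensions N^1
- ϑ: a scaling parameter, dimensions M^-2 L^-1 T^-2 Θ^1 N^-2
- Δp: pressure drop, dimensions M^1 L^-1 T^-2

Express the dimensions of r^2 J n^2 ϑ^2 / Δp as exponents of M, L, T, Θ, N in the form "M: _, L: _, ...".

M: -4, L: 3, T: -2, Θ: 2, N: -2

Collect each base-dimension exponent across the product:
  M: 2·(0) + (1) + 2·(0) + 2·(-2) − (1) = -4
  L: 2·(1) + (2) + 2·(0) + 2·(-1) − (-1) = 3
  T: 2·(0) + (0) + 2·(0) + 2·(-2) − (-2) = -2
  Θ: 2·(0) + (0) + 2·(0) + 2·(1) − (0) = 2
  N: 2·(0) + (0) + 2·(1) + 2·(-2) − (0) = -2
So the dimensions are [M⁻⁴ L³ T⁻² Θ² N⁻²].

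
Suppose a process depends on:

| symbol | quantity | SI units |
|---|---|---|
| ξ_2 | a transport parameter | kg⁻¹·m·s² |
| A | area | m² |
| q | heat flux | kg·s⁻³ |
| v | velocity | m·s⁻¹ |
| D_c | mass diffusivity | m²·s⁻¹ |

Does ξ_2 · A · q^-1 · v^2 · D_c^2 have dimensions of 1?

no

Sum the exponent of each base dimension across the product:
  M: [ξ_2]_M + [A]_M − [q]_M + 2·[v]_M + 2·[D_c]_M = (-1) + (0) − (1) + 2·(0) + 2·(0) = -2
  L: [ξ_2]_L + [A]_L − [q]_L + 2·[v]_L + 2·[D_c]_L = (1) + (2) − (0) + 2·(1) + 2·(2) = 9
  T: [ξ_2]_T + [A]_T − [q]_T + 2·[v]_T + 2·[D_c]_T = (2) + (0) − (-3) + 2·(-1) + 2·(-1) = 1
Net dimensions [M⁻² L⁹ T] ≠ [1] — not dimensionless.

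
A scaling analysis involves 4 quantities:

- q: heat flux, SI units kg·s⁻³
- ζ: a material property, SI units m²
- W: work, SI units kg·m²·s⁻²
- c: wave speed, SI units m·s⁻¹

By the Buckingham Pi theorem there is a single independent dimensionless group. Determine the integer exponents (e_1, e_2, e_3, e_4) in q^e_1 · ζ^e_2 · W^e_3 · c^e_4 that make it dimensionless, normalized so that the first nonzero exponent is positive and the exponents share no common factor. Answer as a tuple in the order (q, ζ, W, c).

M: e_1·(1) + e_2·(0) + e_3·(1) + e_4·(0) = 0
L: e_1·(0) + e_2·(2) + e_3·(2) + e_4·(1) = 0
T: e_1·(-3) + e_2·(0) + e_3·(-2) + e_4·(-1) = 0
Solving this homogeneous linear system for the smallest-integer solution (first nonzero entry positive) gives (2, 3, -2, -2).

(2, 3, -2, -2)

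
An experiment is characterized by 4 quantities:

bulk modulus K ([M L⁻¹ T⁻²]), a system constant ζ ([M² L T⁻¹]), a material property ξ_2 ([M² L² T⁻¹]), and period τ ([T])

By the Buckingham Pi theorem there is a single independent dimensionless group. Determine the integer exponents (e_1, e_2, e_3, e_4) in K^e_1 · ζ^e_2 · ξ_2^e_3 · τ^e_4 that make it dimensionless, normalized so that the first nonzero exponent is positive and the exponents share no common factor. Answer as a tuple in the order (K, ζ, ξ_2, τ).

(2, -4, 3, 3)

M: e_1·(1) + e_2·(2) + e_3·(2) + e_4·(0) = 0
L: e_1·(-1) + e_2·(1) + e_3·(2) + e_4·(0) = 0
T: e_1·(-2) + e_2·(-1) + e_3·(-1) + e_4·(1) = 0
Solving this homogeneous linear system for the smallest-integer solution (first nonzero entry positive) gives (2, -4, 3, 3).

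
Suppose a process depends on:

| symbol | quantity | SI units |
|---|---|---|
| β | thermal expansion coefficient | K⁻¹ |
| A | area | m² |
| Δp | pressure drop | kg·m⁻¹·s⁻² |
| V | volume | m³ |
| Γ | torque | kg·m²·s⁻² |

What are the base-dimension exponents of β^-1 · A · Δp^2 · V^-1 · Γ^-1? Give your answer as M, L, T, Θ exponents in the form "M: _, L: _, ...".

M: 1, L: -5, T: -2, Θ: 1

Collect each base-dimension exponent across the product:
  M: −(0) + (0) + 2·(1) − (0) − (1) = 1
  L: −(0) + (2) + 2·(-1) − (3) − (2) = -5
  T: −(0) + (0) + 2·(-2) − (0) − (-2) = -2
  Θ: −(-1) + (0) + 2·(0) − (0) − (0) = 1
So the dimensions are [M L⁻⁵ T⁻² Θ].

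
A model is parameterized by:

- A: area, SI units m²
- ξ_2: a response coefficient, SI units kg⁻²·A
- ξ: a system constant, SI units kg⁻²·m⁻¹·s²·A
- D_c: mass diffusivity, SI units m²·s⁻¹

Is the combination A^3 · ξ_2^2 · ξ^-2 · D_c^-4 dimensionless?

yes

Sum the exponent of each base dimension across the product:
  M: 3·[A]_M + 2·[ξ_2]_M − 2·[ξ]_M − 4·[D_c]_M = 3·(0) + 2·(-2) − 2·(-2) − 4·(0) = 0
  L: 3·[A]_L + 2·[ξ_2]_L − 2·[ξ]_L − 4·[D_c]_L = 3·(2) + 2·(0) − 2·(-1) − 4·(2) = 0
  T: 3·[A]_T + 2·[ξ_2]_T − 2·[ξ]_T − 4·[D_c]_T = 3·(0) + 2·(0) − 2·(2) − 4·(-1) = 0
  I: 3·[A]_I + 2·[ξ_2]_I − 2·[ξ]_I − 4·[D_c]_I = 3·(0) + 2·(1) − 2·(1) − 4·(0) = 0
All base exponents vanish — dimensionless.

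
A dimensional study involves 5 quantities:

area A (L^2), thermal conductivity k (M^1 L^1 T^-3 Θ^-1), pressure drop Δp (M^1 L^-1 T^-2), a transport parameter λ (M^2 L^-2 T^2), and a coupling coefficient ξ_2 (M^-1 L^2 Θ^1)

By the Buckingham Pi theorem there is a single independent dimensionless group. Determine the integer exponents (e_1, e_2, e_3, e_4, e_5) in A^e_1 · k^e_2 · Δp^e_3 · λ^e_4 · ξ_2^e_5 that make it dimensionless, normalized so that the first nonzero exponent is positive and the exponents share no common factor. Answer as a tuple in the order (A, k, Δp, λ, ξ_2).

M: e_1·(0) + e_2·(1) + e_3·(1) + e_4·(2) + e_5·(-1) = 0
L: e_1·(2) + e_2·(1) + e_3·(-1) + e_4·(-2) + e_5·(2) = 0
T: e_1·(0) + e_2·(-3) + e_3·(-2) + e_4·(2) + e_5·(0) = 0
Θ: e_1·(0) + e_2·(-1) + e_3·(0) + e_4·(0) + e_5·(1) = 0
Solving this homogeneous linear system for the smallest-integer solution (first nonzero entry positive) gives (3, -2, 2, -1, -2).

(3, -2, 2, -1, -2)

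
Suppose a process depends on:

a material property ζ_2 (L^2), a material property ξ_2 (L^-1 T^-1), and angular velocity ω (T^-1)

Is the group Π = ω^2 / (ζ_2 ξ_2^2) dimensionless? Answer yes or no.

Sum the exponent of each base dimension across the product:
  L: −[ζ_2]_L − 2·[ξ_2]_L + 2·[ω]_L = −(2) − 2·(-1) + 2·(0) = 0
  T: −[ζ_2]_T − 2·[ξ_2]_T + 2·[ω]_T = −(0) − 2·(-1) + 2·(-1) = 0
All base exponents vanish — dimensionless.

yes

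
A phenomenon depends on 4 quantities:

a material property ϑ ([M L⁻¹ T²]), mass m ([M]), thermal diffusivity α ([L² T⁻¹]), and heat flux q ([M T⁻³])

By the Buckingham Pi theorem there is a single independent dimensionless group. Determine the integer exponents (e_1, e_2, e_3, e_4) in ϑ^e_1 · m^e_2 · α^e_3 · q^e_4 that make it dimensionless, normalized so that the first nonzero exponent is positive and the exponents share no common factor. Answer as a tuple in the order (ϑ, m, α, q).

M: e_1·(1) + e_2·(1) + e_3·(0) + e_4·(1) = 0
L: e_1·(-1) + e_2·(0) + e_3·(2) + e_4·(0) = 0
T: e_1·(2) + e_2·(0) + e_3·(-1) + e_4·(-3) = 0
Solving this homogeneous linear system for the smallest-integer solution (first nonzero entry positive) gives (2, -3, 1, 1).

(2, -3, 1, 1)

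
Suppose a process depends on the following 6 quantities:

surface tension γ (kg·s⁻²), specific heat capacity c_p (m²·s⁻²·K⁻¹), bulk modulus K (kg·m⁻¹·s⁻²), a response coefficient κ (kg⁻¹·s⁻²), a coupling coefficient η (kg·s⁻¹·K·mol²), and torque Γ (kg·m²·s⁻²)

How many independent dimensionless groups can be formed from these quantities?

There are 6 variables and 5 base dimensions (M, L, T, Θ, N).
The dimension matrix has rank 5.
Independent dimensionless groups: 6 − 5 = 1.

1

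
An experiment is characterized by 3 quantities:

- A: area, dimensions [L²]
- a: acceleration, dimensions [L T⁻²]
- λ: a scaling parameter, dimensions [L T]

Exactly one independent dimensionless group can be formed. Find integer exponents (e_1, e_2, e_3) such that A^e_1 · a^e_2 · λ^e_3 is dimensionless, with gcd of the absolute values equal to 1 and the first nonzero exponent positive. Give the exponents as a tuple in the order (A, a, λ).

L: e_1·(2) + e_2·(1) + e_3·(1) = 0
T: e_1·(0) + e_2·(-2) + e_3·(1) = 0
Solving this homogeneous linear system for the smallest-integer solution (first nonzero entry positive) gives (3, -2, -4).

(3, -2, -4)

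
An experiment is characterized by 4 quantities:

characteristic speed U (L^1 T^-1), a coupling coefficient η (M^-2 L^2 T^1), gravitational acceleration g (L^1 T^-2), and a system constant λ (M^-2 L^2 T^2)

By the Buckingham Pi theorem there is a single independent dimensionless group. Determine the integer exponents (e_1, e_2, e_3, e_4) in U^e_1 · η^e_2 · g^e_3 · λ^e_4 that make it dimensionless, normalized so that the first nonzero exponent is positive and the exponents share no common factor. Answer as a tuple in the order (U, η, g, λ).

M: e_1·(0) + e_2·(-2) + e_3·(0) + e_4·(-2) = 0
L: e_1·(1) + e_2·(2) + e_3·(1) + e_4·(2) = 0
T: e_1·(-1) + e_2·(1) + e_3·(-2) + e_4·(2) = 0
Solving this homogeneous linear system for the smallest-integer solution (first nonzero entry positive) gives (1, 1, -1, -1).

(1, 1, -1, -1)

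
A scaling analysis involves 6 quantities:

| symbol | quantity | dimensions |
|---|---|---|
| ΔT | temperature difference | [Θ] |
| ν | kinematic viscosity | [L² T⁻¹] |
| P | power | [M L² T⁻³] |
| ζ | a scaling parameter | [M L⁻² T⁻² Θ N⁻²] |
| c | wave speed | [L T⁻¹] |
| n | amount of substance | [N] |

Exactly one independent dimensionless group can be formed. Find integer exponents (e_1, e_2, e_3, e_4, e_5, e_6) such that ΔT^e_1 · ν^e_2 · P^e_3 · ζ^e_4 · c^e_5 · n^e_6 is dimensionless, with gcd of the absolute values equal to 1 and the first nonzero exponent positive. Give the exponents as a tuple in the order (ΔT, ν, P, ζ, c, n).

M: e_1·(0) + e_2·(0) + e_3·(1) + e_4·(1) + e_5·(0) + e_6·(0) = 0
L: e_1·(0) + e_2·(2) + e_3·(2) + e_4·(-2) + e_5·(1) + e_6·(0) = 0
T: e_1·(0) + e_2·(-1) + e_3·(-3) + e_4·(-2) + e_5·(-1) + e_6·(0) = 0
Θ: e_1·(1) + e_2·(0) + e_3·(0) + e_4·(1) + e_5·(0) + e_6·(0) = 0
N: e_1·(0) + e_2·(0) + e_3·(0) + e_4·(-2) + e_5·(0) + e_6·(1) = 0
Solving this homogeneous linear system for the smallest-integer solution (first nonzero entry positive) gives (1, -3, 1, -1, 2, -2).

(1, -3, 1, -1, 2, -2)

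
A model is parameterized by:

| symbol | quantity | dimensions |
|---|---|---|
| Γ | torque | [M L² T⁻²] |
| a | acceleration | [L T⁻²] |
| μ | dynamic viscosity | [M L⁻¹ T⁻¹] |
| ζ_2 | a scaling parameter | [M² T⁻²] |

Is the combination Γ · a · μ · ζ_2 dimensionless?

no

Sum the exponent of each base dimension across the product:
  M: [Γ]_M + [a]_M + [μ]_M + [ζ_2]_M = (1) + (0) + (1) + (2) = 4
  L: [Γ]_L + [a]_L + [μ]_L + [ζ_2]_L = (2) + (1) + (-1) + (0) = 2
  T: [Γ]_T + [a]_T + [μ]_T + [ζ_2]_T = (-2) + (-2) + (-1) + (-2) = -7
Net dimensions [M⁴ L² T⁻⁷] ≠ [1] — not dimensionless.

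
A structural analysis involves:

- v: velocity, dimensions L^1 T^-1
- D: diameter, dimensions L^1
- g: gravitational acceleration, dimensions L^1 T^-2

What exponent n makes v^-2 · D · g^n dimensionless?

1

Balance the L exponent: (1)·n from g, plus −2·(1) + (1) = -1 from the rest, must sum to zero.
n − 1 = 0, so n = 1.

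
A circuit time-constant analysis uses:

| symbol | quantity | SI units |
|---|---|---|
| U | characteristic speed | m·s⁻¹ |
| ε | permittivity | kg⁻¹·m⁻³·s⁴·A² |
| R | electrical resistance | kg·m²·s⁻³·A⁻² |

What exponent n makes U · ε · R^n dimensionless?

Balance the M exponent: (1)·n from R, plus (0) + (-1) = -1 from the rest, must sum to zero.
n − 1 = 0, so n = 1.

1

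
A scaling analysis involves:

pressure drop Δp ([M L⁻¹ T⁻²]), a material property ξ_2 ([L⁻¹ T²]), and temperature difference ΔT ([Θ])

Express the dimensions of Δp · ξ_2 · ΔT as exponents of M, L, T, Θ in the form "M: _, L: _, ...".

M: 1, L: -2, T: 0, Θ: 1

Collect each base-dimension exponent across the product:
  M: (1) + (0) + (0) = 1
  L: (-1) + (-1) + (0) = -2
  T: (-2) + (2) + (0) = 0
  Θ: (0) + (0) + (1) = 1
So the dimensions are [M L⁻² Θ].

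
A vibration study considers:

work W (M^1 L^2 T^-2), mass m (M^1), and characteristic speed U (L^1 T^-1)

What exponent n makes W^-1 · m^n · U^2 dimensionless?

1

Balance the M exponent: (1)·n from m, plus −(1) + 2·(0) = -1 from the rest, must sum to zero.
n − 1 = 0, so n = 1.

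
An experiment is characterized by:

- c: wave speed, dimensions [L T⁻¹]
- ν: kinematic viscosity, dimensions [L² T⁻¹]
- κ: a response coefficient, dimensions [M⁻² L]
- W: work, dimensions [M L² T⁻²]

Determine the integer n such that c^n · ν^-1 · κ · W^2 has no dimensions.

-3

Balance the L exponent: (1)·n from c, plus −(2) + (1) + 2·(2) = 3 from the rest, must sum to zero.
n + 3 = 0, so n = -3.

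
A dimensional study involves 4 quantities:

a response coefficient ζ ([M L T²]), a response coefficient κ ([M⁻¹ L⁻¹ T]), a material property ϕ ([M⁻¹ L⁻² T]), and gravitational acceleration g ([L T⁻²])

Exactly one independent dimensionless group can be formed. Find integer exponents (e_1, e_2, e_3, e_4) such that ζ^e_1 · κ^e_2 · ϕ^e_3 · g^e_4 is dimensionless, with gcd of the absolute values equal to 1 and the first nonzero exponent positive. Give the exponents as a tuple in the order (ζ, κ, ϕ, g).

(2, -1, 3, 3)

M: e_1·(1) + e_2·(-1) + e_3·(-1) + e_4·(0) = 0
L: e_1·(1) + e_2·(-1) + e_3·(-2) + e_4·(1) = 0
T: e_1·(2) + e_2·(1) + e_3·(1) + e_4·(-2) = 0
Solving this homogeneous linear system for the smallest-integer solution (first nonzero entry positive) gives (2, -1, 3, 3).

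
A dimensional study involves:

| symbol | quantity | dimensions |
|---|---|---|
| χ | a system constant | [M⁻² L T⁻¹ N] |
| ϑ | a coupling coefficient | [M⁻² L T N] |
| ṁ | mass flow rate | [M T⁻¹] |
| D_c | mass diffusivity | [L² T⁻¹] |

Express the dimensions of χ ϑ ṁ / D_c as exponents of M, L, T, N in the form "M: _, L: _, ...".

M: -3, L: 0, T: 0, N: 2

Collect each base-dimension exponent across the product:
  M: (-2) + (-2) + (1) − (0) = -3
  L: (1) + (1) + (0) − (2) = 0
  T: (-1) + (1) + (-1) − (-1) = 0
  N: (1) + (1) + (0) − (0) = 2
So the dimensions are [M⁻³ N²].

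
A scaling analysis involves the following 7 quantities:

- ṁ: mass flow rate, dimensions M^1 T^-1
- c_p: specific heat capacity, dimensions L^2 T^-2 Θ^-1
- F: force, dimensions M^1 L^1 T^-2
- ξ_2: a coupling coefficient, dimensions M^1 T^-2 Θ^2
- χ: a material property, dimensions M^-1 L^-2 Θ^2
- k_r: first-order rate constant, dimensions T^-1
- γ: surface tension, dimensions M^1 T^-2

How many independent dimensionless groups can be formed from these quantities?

There are 7 variables and 4 base dimensions (M, L, T, Θ).
The dimension matrix has rank 4.
Independent dimensionless groups: 7 − 4 = 3.

3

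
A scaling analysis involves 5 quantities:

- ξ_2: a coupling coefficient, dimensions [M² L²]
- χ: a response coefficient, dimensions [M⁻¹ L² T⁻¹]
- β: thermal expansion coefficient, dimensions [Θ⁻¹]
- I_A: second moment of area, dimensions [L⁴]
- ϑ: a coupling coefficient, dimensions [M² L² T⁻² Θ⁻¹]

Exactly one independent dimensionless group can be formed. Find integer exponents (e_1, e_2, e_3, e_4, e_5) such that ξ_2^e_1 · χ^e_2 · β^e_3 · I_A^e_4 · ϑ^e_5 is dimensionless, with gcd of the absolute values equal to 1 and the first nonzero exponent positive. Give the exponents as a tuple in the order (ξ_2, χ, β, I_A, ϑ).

(4, 4, 2, -3, -2)

M: e_1·(2) + e_2·(-1) + e_3·(0) + e_4·(0) + e_5·(2) = 0
L: e_1·(2) + e_2·(2) + e_3·(0) + e_4·(4) + e_5·(2) = 0
T: e_1·(0) + e_2·(-1) + e_3·(0) + e_4·(0) + e_5·(-2) = 0
Θ: e_1·(0) + e_2·(0) + e_3·(-1) + e_4·(0) + e_5·(-1) = 0
Solving this homogeneous linear system for the smallest-integer solution (first nonzero entry positive) gives (4, 4, 2, -3, -2).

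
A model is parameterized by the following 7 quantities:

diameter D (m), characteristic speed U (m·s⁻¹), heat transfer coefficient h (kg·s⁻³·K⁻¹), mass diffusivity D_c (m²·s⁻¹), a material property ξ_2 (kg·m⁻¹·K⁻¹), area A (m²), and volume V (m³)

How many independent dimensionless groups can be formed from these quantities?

There are 7 variables and 4 base dimensions (M, L, T, Θ).
The dimension matrix has rank 3 (less than 4: the dimension vectors are linearly dependent).
Independent dimensionless groups: 7 − 3 = 4.

4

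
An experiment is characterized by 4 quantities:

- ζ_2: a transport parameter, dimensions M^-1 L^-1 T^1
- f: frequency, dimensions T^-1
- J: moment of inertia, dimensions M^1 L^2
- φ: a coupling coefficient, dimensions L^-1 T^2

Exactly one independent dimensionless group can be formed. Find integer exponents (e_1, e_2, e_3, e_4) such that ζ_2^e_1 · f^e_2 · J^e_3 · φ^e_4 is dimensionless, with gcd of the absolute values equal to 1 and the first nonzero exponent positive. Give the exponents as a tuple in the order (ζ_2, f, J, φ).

(1, 3, 1, 1)

M: e_1·(-1) + e_2·(0) + e_3·(1) + e_4·(0) = 0
L: e_1·(-1) + e_2·(0) + e_3·(2) + e_4·(-1) = 0
T: e_1·(1) + e_2·(-1) + e_3·(0) + e_4·(2) = 0
Solving this homogeneous linear system for the smallest-integer solution (first nonzero entry positive) gives (1, 3, 1, 1).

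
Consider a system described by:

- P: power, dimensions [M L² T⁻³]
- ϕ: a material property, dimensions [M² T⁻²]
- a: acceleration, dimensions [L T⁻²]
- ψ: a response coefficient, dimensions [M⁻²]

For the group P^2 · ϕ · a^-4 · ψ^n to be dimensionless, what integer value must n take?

Balance the M exponent: (-2)·n from ψ, plus 2·(1) + (2) − 4·(0) = 4 from the rest, must sum to zero.
-2n + 4 = 0, so n = 2.

2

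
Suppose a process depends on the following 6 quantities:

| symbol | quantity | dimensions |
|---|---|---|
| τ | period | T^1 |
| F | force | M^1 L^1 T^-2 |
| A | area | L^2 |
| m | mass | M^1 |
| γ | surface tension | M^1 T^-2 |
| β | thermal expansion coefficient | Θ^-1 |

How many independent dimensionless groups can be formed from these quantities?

2

There are 6 variables and 4 base dimensions (M, L, T, Θ).
The dimension matrix has rank 4.
Independent dimensionless groups: 6 − 4 = 2.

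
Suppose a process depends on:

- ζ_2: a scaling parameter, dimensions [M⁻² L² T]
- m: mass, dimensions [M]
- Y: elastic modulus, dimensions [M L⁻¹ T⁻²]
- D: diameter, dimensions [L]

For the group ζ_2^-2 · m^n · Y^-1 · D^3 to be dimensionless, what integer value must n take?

Balance the M exponent: (1)·n from m, plus −2·(-2) − (1) + 3·(0) = 3 from the rest, must sum to zero.
n + 3 = 0, so n = -3.

-3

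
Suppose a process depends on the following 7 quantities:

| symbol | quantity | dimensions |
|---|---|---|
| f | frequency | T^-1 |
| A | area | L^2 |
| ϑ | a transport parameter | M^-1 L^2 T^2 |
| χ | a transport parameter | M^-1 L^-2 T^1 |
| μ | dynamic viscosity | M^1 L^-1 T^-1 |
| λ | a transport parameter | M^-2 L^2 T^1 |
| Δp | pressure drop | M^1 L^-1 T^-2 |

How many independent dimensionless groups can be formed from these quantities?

4

There are 7 variables and 3 base dimensions (M, L, T).
The dimension matrix has rank 3.
Independent dimensionless groups: 7 − 3 = 4.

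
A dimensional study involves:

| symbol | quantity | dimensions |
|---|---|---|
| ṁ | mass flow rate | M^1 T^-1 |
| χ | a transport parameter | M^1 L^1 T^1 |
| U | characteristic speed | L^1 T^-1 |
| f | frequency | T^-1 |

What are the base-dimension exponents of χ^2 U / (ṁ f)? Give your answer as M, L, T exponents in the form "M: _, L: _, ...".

Collect each base-dimension exponent across the product:
  M: −(1) + 2·(1) + (0) − (0) = 1
  L: −(0) + 2·(1) + (1) − (0) = 3
  T: −(-1) + 2·(1) + (-1) − (-1) = 3
So the dimensions are [M L³ T³].

M: 1, L: 3, T: 3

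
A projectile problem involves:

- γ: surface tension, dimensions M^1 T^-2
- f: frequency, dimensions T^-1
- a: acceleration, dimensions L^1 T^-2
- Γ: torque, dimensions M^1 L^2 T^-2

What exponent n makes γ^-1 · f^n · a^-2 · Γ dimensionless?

4

Balance the T exponent: (-1)·n from f, plus −(-2) − 2·(-2) + (-2) = 4 from the rest, must sum to zero.
−n + 4 = 0, so n = 4.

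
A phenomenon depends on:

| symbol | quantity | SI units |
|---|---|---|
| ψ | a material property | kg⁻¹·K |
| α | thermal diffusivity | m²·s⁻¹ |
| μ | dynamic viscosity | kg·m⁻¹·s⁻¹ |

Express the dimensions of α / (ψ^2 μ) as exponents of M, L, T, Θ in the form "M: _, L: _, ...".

M: 1, L: 3, T: 0, Θ: -2

Collect each base-dimension exponent across the product:
  M: −2·(-1) + (0) − (1) = 1
  L: −2·(0) + (2) − (-1) = 3
  T: −2·(0) + (-1) − (-1) = 0
  Θ: −2·(1) + (0) − (0) = -2
So the dimensions are [M L³ Θ⁻²].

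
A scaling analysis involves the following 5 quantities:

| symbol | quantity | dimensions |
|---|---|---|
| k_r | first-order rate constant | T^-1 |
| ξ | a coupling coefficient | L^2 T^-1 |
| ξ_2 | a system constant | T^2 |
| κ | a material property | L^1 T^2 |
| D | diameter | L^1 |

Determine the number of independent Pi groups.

3

There are 5 variables and 2 base dimensions (L, T).
The dimension matrix has rank 2.
Independent dimensionless groups: 5 − 2 = 3.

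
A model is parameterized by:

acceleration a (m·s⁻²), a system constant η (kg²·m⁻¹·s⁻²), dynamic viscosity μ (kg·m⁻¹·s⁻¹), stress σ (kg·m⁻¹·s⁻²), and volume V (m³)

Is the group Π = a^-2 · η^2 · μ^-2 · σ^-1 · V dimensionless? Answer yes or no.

Sum the exponent of each base dimension across the product:
  M: −2·[a]_M + 2·[η]_M − 2·[μ]_M − [σ]_M + [V]_M = −2·(0) + 2·(2) − 2·(1) − (1) + (0) = 1
  L: −2·[a]_L + 2·[η]_L − 2·[μ]_L − [σ]_L + [V]_L = −2·(1) + 2·(-1) − 2·(-1) − (-1) + (3) = 2
  T: −2·[a]_T + 2·[η]_T − 2·[μ]_T − [σ]_T + [V]_T = −2·(-2) + 2·(-2) − 2·(-1) − (-2) + (0) = 4
Net dimensions [M L² T⁴] ≠ [1] — not dimensionless.

no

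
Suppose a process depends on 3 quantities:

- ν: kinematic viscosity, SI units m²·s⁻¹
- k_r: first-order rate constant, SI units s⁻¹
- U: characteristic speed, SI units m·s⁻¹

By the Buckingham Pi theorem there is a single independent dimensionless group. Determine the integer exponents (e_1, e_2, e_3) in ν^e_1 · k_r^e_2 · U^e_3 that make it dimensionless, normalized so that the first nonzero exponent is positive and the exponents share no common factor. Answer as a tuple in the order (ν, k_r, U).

L: e_1·(2) + e_2·(0) + e_3·(1) = 0
T: e_1·(-1) + e_2·(-1) + e_3·(-1) = 0
Solving this homogeneous linear system for the smallest-integer solution (first nonzero entry positive) gives (1, 1, -2).

(1, 1, -2)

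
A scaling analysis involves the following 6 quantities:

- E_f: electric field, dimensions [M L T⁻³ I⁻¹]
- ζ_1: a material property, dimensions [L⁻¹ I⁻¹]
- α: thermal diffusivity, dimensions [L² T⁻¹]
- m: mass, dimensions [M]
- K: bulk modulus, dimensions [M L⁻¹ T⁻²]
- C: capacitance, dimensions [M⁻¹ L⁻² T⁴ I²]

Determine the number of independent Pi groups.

There are 6 variables and 4 base dimensions (M, L, T, I).
The dimension matrix has rank 4.
Independent dimensionless groups: 6 − 4 = 2.

2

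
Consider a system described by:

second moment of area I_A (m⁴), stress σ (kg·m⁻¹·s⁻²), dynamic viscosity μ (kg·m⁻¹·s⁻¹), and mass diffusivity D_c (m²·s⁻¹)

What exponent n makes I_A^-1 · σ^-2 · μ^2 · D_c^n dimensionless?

2

Balance the L exponent: (2)·n from D_c, plus −(4) − 2·(-1) + 2·(-1) = -4 from the rest, must sum to zero.
2n − 4 = 0, so n = 2.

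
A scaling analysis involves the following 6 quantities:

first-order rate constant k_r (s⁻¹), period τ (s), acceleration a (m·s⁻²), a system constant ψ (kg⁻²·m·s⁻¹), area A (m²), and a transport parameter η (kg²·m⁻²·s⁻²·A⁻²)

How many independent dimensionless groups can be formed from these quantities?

There are 6 variables and 4 base dimensions (M, L, T, I).
The dimension matrix has rank 4.
Independent dimensionless groups: 6 − 4 = 2.

2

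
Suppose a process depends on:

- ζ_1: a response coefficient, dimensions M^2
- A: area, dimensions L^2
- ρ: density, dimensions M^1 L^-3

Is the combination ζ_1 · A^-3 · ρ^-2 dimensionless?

yes

Sum the exponent of each base dimension across the product:
  M: [ζ_1]_M − 3·[A]_M − 2·[ρ]_M = (2) − 3·(0) − 2·(1) = 0
  L: [ζ_1]_L − 3·[A]_L − 2·[ρ]_L = (0) − 3·(2) − 2·(-3) = 0
  T: [ζ_1]_T − 3·[A]_T − 2·[ρ]_T = (0) − 3·(0) − 2·(0) = 0
All base exponents vanish — dimensionless.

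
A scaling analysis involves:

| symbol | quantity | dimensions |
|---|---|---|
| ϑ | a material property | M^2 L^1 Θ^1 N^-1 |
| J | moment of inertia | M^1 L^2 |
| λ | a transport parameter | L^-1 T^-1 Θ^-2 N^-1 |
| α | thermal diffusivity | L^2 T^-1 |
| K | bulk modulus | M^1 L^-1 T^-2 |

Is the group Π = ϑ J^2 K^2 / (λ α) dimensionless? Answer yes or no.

Sum the exponent of each base dimension across the product:
  M: [ϑ]_M + 2·[J]_M − [λ]_M − [α]_M + 2·[K]_M = (2) + 2·(1) − (0) − (0) + 2·(1) = 6
  L: [ϑ]_L + 2·[J]_L − [λ]_L − [α]_L + 2·[K]_L = (1) + 2·(2) − (-1) − (2) + 2·(-1) = 2
  T: [ϑ]_T + 2·[J]_T − [λ]_T − [α]_T + 2·[K]_T = (0) + 2·(0) − (-1) − (-1) + 2·(-2) = -2
  Θ: [ϑ]_Θ + 2·[J]_Θ − [λ]_Θ − [α]_Θ + 2·[K]_Θ = (1) + 2·(0) − (-2) − (0) + 2·(0) = 3
  N: [ϑ]_N + 2·[J]_N − [λ]_N − [α]_N + 2·[K]_N = (-1) + 2·(0) − (-1) − (0) + 2·(0) = 0
Net dimensions [M⁶ L² T⁻² Θ³] ≠ [1] — not dimensionless.

no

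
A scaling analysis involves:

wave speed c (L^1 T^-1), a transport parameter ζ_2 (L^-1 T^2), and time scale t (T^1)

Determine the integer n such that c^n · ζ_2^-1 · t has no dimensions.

-1

Balance the L exponent: (1)·n from c, plus −(-1) + (0) = 1 from the rest, must sum to zero.
n + 1 = 0, so n = -1.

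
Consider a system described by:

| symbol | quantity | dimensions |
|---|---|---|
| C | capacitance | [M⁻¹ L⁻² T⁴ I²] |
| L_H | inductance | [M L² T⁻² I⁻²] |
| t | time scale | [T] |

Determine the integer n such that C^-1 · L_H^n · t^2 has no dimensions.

Balance the M exponent: (1)·n from L_H, plus −(-1) + 2·(0) = 1 from the rest, must sum to zero.
n + 1 = 0, so n = -1.

-1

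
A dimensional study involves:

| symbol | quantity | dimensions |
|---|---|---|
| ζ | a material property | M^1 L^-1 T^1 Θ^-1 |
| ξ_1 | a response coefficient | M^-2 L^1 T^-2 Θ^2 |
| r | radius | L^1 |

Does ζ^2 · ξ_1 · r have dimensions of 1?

yes

Sum the exponent of each base dimension across the product:
  M: 2·[ζ]_M + [ξ_1]_M + [r]_M = 2·(1) + (-2) + (0) = 0
  L: 2·[ζ]_L + [ξ_1]_L + [r]_L = 2·(-1) + (1) + (1) = 0
  T: 2·[ζ]_T + [ξ_1]_T + [r]_T = 2·(1) + (-2) + (0) = 0
  Θ: 2·[ζ]_Θ + [ξ_1]_Θ + [r]_Θ = 2·(-1) + (2) + (0) = 0
All base exponents vanish — dimensionless.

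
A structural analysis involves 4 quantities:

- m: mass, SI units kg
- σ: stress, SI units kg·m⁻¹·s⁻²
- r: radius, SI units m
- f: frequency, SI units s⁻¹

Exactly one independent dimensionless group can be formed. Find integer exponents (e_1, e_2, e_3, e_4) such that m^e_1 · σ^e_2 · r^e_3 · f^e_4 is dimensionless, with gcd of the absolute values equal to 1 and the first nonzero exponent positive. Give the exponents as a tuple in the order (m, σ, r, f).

M: e_1·(1) + e_2·(1) + e_3·(0) + e_4·(0) = 0
L: e_1·(0) + e_2·(-1) + e_3·(1) + e_4·(0) = 0
T: e_1·(0) + e_2·(-2) + e_3·(0) + e_4·(-1) = 0
Solving this homogeneous linear system for the smallest-integer solution (first nonzero entry positive) gives (1, -1, -1, 2).

(1, -1, -1, 2)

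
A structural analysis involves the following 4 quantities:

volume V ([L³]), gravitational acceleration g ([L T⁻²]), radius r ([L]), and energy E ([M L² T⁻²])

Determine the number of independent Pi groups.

There are 4 variables and 3 base dimensions (M, L, T).
The dimension matrix has rank 3.
Independent dimensionless groups: 4 − 3 = 1.

1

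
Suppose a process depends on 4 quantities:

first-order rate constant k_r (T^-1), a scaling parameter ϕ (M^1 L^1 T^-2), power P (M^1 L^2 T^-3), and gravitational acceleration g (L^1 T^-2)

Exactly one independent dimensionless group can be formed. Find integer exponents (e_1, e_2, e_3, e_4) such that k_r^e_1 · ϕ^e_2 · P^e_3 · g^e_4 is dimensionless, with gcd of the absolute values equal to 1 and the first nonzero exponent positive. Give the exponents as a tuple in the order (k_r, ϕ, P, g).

M: e_1·(0) + e_2·(1) + e_3·(1) + e_4·(0) = 0
L: e_1·(0) + e_2·(1) + e_3·(2) + e_4·(1) = 0
T: e_1·(-1) + e_2·(-2) + e_3·(-3) + e_4·(-2) = 0
Solving this homogeneous linear system for the smallest-integer solution (first nonzero entry positive) gives (1, -1, 1, -1).

(1, -1, 1, -1)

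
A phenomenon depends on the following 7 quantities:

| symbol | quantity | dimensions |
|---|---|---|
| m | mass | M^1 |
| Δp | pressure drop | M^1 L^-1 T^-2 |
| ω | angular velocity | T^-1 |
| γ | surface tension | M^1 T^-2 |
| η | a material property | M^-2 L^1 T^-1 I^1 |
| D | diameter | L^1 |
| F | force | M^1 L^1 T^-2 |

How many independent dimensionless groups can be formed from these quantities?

There are 7 variables and 4 base dimensions (M, L, T, I).
The dimension matrix has rank 4.
Independent dimensionless groups: 7 − 4 = 3.

3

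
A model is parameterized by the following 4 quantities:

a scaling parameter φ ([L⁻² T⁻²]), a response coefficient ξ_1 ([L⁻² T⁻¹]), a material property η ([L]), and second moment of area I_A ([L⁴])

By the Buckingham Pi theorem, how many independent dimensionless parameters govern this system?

2

There are 4 variables and 2 base dimensions (L, T).
The dimension matrix has rank 2.
Independent dimensionless groups: 4 − 2 = 2.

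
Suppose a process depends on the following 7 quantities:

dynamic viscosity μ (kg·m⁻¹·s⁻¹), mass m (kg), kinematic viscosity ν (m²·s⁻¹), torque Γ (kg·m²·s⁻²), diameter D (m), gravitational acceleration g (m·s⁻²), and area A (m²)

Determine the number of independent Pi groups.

There are 7 variables and 3 base dimensions (M, L, T).
The dimension matrix has rank 3.
Independent dimensionless groups: 7 − 3 = 4.

4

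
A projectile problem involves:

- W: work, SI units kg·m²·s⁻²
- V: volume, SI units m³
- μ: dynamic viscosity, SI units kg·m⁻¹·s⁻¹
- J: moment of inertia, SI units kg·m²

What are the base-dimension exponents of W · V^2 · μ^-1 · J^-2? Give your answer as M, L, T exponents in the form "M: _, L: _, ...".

M: -2, L: 5, T: -1

Collect each base-dimension exponent across the product:
  M: (1) + 2·(0) − (1) − 2·(1) = -2
  L: (2) + 2·(3) − (-1) − 2·(2) = 5
  T: (-2) + 2·(0) − (-1) − 2·(0) = -1
So the dimensions are [M⁻² L⁵ T⁻¹].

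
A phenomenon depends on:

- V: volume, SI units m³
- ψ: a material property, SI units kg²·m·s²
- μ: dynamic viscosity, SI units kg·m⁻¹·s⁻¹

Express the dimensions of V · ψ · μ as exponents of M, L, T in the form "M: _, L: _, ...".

M: 3, L: 3, T: 1

Collect each base-dimension exponent across the product:
  M: (0) + (2) + (1) = 3
  L: (3) + (1) + (-1) = 3
  T: (0) + (2) + (-1) = 1
So the dimensions are [M³ L³ T].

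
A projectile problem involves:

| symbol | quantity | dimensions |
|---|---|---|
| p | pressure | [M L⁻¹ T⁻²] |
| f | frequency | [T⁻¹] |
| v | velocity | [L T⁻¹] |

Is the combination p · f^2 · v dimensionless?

no

Sum the exponent of each base dimension across the product:
  M: [p]_M + 2·[f]_M + [v]_M = (1) + 2·(0) + (0) = 1
  L: [p]_L + 2·[f]_L + [v]_L = (-1) + 2·(0) + (1) = 0
  T: [p]_T + 2·[f]_T + [v]_T = (-2) + 2·(-1) + (-1) = -5
Net dimensions [M T⁻⁵] ≠ [1] — not dimensionless.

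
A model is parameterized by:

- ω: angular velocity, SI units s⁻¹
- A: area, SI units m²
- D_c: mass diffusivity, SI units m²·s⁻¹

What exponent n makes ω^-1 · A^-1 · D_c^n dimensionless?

Balance the L exponent: (2)·n from D_c, plus −(0) − (2) = -2 from the rest, must sum to zero.
2n − 2 = 0, so n = 1.

1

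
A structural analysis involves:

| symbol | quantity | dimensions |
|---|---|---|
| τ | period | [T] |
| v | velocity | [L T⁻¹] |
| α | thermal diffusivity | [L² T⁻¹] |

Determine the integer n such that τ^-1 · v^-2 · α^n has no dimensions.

Balance the L exponent: (2)·n from α, plus −(0) − 2·(1) = -2 from the rest, must sum to zero.
2n − 2 = 0, so n = 1.

1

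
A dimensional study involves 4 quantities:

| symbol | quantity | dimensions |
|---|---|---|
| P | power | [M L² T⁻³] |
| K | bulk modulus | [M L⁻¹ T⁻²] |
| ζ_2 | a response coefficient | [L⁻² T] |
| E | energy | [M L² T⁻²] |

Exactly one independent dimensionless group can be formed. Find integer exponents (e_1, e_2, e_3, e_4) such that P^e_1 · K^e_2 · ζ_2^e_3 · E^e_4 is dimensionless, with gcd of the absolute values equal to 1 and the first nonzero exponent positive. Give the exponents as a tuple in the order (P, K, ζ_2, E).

(3, -2, 3, -1)

M: e_1·(1) + e_2·(1) + e_3·(0) + e_4·(1) = 0
L: e_1·(2) + e_2·(-1) + e_3·(-2) + e_4·(2) = 0
T: e_1·(-3) + e_2·(-2) + e_3·(1) + e_4·(-2) = 0
Solving this homogeneous linear system for the smallest-integer solution (first nonzero entry positive) gives (3, -2, 3, -1).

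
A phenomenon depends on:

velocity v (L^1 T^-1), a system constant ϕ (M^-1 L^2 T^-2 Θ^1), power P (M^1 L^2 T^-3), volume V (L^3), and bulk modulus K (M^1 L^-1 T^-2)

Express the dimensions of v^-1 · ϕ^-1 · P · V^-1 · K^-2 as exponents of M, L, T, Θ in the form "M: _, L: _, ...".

Collect each base-dimension exponent across the product:
  M: −(0) − (-1) + (1) − (0) − 2·(1) = 0
  L: −(1) − (2) + (2) − (3) − 2·(-1) = -2
  T: −(-1) − (-2) + (-3) − (0) − 2·(-2) = 4
  Θ: −(0) − (1) + (0) − (0) − 2·(0) = -1
So the dimensions are [L⁻² T⁴ Θ⁻¹].

M: 0, L: -2, T: 4, Θ: -1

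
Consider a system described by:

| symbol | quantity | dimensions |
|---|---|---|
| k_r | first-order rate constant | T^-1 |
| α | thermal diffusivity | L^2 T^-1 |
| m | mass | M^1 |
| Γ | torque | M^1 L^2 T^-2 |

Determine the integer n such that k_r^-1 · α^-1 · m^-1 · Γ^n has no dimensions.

1

Balance the M exponent: (1)·n from Γ, plus −(0) − (0) − (1) = -1 from the rest, must sum to zero.
n − 1 = 0, so n = 1.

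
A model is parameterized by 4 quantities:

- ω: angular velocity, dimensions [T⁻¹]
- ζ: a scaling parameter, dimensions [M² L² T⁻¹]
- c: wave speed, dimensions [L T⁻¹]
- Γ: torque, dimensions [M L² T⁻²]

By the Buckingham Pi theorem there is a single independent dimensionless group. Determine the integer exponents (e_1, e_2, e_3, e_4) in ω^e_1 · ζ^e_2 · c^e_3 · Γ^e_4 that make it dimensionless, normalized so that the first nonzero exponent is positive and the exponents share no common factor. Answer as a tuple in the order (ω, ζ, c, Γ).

(1, 1, 2, -2)

M: e_1·(0) + e_2·(2) + e_3·(0) + e_4·(1) = 0
L: e_1·(0) + e_2·(2) + e_3·(1) + e_4·(2) = 0
T: e_1·(-1) + e_2·(-1) + e_3·(-1) + e_4·(-2) = 0
Solving this homogeneous linear system for the smallest-integer solution (first nonzero entry positive) gives (1, 1, 2, -2).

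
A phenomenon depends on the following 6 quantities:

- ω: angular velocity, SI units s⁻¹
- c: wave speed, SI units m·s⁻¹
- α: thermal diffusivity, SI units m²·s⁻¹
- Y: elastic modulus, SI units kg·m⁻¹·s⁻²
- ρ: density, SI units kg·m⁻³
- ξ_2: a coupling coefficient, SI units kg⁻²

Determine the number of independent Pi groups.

There are 6 variables and 3 base dimensions (M, L, T).
The dimension matrix has rank 3.
Independent dimensionless groups: 6 − 3 = 3.

3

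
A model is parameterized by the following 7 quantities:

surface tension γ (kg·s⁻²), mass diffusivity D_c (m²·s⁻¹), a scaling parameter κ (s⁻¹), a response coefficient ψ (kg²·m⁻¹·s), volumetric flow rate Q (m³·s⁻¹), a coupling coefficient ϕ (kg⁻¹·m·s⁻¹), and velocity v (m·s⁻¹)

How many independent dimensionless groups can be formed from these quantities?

4

There are 7 variables and 3 base dimensions (M, L, T).
The dimension matrix has rank 3.
Independent dimensionless groups: 7 − 3 = 4.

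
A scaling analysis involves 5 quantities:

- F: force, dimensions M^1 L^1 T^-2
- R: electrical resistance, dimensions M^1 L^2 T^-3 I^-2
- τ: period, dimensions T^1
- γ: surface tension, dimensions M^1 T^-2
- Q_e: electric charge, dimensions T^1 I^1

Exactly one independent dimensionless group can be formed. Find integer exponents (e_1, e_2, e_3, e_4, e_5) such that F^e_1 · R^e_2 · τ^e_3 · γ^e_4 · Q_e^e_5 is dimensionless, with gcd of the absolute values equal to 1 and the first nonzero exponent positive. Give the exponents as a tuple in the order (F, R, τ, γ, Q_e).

(2, -1, 1, -1, -2)

M: e_1·(1) + e_2·(1) + e_3·(0) + e_4·(1) + e_5·(0) = 0
L: e_1·(1) + e_2·(2) + e_3·(0) + e_4·(0) + e_5·(0) = 0
T: e_1·(-2) + e_2·(-3) + e_3·(1) + e_4·(-2) + e_5·(1) = 0
I: e_1·(0) + e_2·(-2) + e_3·(0) + e_4·(0) + e_5·(1) = 0
Solving this homogeneous linear system for the smallest-integer solution (first nonzero entry positive) gives (2, -1, 1, -1, -2).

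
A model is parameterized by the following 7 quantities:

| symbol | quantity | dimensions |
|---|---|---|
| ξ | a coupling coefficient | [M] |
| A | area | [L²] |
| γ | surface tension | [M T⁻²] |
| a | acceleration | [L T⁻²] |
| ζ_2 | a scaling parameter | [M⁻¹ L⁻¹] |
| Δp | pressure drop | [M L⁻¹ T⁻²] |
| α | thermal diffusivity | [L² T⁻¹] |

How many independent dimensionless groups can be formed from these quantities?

There are 7 variables and 3 base dimensions (M, L, T).
The dimension matrix has rank 3.
Independent dimensionless groups: 7 − 3 = 4.

4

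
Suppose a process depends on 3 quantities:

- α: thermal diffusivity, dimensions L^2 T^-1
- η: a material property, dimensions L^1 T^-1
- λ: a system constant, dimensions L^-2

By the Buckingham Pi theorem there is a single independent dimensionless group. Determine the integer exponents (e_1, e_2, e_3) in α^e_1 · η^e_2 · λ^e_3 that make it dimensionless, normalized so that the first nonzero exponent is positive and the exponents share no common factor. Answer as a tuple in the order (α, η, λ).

(2, -2, 1)

L: e_1·(2) + e_2·(1) + e_3·(-2) = 0
T: e_1·(-1) + e_2·(-1) + e_3·(0) = 0
Solving this homogeneous linear system for the smallest-integer solution (first nonzero entry positive) gives (2, -2, 1).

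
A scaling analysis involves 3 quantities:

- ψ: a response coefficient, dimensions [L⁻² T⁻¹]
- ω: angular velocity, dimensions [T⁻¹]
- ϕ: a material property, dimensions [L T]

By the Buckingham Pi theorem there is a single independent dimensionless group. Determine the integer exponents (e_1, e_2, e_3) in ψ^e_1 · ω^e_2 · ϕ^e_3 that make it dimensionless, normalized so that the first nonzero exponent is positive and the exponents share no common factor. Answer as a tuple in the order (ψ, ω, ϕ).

L: e_1·(-2) + e_2·(0) + e_3·(1) = 0
T: e_1·(-1) + e_2·(-1) + e_3·(1) = 0
Solving this homogeneous linear system for the smallest-integer solution (first nonzero entry positive) gives (1, 1, 2).

(1, 1, 2)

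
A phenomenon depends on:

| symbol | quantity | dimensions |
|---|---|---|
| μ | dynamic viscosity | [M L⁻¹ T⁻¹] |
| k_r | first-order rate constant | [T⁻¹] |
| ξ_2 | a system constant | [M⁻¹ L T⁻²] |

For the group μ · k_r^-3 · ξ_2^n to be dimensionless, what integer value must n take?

1

Balance the M exponent: (-1)·n from ξ_2, plus (1) − 3·(0) = 1 from the rest, must sum to zero.
−n + 1 = 0, so n = 1.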